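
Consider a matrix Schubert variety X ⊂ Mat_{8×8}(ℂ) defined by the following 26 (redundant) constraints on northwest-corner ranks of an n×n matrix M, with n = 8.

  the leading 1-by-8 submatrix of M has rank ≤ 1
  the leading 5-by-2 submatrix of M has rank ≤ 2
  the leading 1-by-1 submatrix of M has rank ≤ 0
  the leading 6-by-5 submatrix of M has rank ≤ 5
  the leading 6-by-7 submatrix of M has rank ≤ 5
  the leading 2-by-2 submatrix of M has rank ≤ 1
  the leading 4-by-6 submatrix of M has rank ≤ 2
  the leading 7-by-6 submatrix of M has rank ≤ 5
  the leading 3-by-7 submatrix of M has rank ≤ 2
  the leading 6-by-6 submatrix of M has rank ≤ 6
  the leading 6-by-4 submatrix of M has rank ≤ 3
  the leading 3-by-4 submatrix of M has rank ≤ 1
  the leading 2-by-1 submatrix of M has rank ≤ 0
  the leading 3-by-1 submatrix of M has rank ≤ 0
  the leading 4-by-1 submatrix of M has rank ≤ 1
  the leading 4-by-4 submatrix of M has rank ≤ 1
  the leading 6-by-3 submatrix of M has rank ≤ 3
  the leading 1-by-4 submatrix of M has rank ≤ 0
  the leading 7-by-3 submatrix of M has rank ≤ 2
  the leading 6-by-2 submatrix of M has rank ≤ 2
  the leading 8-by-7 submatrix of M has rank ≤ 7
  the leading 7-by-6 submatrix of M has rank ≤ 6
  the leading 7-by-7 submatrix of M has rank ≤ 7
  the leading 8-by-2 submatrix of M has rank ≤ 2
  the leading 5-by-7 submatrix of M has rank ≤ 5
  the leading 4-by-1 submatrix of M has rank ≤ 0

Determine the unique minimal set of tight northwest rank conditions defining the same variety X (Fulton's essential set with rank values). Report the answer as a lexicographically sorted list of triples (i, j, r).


Reconstructing r_w from the 26 given conditions:

  0 | 0 | 0 | 0 | 1 | 1 | 1 | 1
  0 | 1 | 1 | 1 | 2 | 2 | 2 | 2
  0 | 1 | 1 | 1 | 2 | 2 | 2 | 3
  0 | 1 | 1 | 1 | 2 | 2 | 3 | 4
  1 | 2 | 2 | 2 | 3 | 3 | 4 | 5
  1 | 2 | 2 | 3 | 4 | 4 | 5 | 6
  1 | 2 | 2 | 3 | 4 | 5 | 6 | 7
  1 | 2 | 3 | 4 | 5 | 6 | 7 | 8

giving w = (5, 2, 8, 7, 1, 4, 6, 3) via Δ²R.

|D(w)|=16, |Ess(w)|=6:

[(1, 4, 0), (3, 7, 2), (4, 1, 0), (4, 4, 1), (4, 6, 2), (7, 3, 2)]


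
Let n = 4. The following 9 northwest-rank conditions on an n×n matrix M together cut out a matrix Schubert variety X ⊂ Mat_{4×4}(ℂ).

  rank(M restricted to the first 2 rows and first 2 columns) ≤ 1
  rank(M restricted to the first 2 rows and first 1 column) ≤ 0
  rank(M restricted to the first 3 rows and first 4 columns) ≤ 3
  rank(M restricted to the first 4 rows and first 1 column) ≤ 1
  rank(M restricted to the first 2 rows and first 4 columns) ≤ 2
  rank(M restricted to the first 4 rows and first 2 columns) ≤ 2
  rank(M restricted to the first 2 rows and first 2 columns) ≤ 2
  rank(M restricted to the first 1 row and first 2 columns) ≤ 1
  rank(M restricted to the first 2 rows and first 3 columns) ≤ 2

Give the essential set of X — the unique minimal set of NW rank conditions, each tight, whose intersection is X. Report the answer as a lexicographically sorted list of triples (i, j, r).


The tightest implied rank at each (i,j), from the 9 conditions:

  0, 1, 1, 1
  0, 1, 2, 2
  1, 2, 3, 3
  1, 2, 3, 4

hence w(1..4) = (2, 3, 1, 4).

Rothe diagram D(w) (2 cells), 1 SE-corner (essential condition):

[(2, 1, 0)]


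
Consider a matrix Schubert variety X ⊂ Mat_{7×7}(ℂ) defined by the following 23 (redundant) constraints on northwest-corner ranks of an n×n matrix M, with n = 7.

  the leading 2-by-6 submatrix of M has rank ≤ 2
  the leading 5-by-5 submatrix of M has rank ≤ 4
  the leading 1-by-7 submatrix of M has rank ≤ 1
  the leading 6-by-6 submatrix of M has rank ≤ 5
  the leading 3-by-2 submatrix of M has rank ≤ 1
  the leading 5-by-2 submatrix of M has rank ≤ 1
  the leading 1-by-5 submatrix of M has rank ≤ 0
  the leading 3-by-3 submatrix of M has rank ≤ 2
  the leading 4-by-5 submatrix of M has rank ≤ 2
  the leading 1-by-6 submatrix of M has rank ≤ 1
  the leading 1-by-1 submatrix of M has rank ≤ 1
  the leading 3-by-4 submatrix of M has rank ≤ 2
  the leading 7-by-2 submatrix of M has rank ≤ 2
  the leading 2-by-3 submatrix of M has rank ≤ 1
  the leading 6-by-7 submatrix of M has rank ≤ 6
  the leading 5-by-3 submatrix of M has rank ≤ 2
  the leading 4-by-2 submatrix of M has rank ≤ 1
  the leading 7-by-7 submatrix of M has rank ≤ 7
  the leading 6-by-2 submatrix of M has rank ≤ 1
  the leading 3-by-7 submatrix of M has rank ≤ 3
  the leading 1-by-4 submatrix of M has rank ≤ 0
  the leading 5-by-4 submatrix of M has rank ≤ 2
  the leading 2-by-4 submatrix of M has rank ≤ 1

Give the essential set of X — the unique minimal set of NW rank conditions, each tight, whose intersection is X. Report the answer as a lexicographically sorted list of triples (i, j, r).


Propagating the 23 rank bounds to every northwest block:

  0  0  0  0  0  1  1
  1  1  1  1  1  2  2
  1  1  2  2  2  3  3
  1  1  2  2  2  3  4
  1  1  2  2  3  4  5
  1  1  2  3  4  5  6
  1  2  3  4  5  6  7

reading off 1-entries of Δ²R: w = (6, 1, 3, 7, 5, 4, 2).

D(w) has 12 cells with 4 SE-corners; essential set:

[(1, 5, 0), (4, 5, 2), (5, 4, 2), (6, 2, 1)]


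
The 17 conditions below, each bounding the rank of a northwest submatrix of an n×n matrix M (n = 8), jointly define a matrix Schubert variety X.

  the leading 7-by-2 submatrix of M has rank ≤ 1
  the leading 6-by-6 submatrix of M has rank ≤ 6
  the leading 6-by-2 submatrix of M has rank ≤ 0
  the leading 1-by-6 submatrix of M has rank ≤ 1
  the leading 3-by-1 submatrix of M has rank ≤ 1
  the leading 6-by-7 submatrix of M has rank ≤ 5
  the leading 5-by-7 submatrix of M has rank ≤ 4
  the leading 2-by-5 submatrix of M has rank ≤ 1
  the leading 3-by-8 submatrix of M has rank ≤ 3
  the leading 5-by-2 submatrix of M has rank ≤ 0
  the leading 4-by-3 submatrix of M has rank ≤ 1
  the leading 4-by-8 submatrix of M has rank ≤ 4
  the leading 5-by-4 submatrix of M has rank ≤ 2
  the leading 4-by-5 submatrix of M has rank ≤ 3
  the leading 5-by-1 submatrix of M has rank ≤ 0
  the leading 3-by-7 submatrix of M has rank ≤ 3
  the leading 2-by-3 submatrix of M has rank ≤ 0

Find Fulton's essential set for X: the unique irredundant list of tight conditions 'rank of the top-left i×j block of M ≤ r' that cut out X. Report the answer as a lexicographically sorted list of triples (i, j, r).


Rank table r_w(8×8) implied by the 17 constraints:

  R[1]: 0, 0, 0, 1, 1, 1, 1, 1
  R[2]: 0, 0, 0, 1, 1, 2, 2, 2
  R[3]: 0, 0, 1, 2, 2, 3, 3, 3
  R[4]: 0, 0, 1, 2, 3, 4, 4, 4
  R[5]: 0, 0, 1, 2, 3, 4, 4, 5
  R[6]: 0, 0, 1, 2, 3, 4, 5, 6
  R[7]: 1, 1, 2, 3, 4, 5, 6, 7
  R[8]: 1, 2, 3, 4, 5, 6, 7, 8

reading off 1-entries of Δ²R: w = (4, 6, 3, 5, 8, 7, 1, 2).

Rothe diagram D(w) (16 cells), 4 SE-corners (essential conditions):

[(2, 3, 0), (2, 5, 1), (5, 7, 4), (6, 2, 0)]


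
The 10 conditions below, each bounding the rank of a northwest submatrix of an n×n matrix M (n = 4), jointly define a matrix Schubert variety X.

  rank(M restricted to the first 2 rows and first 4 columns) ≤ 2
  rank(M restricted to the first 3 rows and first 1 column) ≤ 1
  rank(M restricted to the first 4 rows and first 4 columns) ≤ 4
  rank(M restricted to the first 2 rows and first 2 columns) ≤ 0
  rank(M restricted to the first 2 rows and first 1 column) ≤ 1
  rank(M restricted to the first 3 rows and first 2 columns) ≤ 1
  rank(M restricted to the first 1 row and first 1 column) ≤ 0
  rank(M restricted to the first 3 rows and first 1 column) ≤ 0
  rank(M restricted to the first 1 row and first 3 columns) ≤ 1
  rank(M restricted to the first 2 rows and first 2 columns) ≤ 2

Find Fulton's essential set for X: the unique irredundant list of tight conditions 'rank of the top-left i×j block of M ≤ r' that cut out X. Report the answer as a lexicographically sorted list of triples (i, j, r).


Recovering R(i,j) via the rank-extension bound from the 10 conditions:

  i=1: 0  0  1  1
  i=2: 0  0  1  2
  i=3: 0  1  2  3
  i=4: 1  2  3  4

second differences of R give the permutation w = (3, 4, 2, 1).

2 SE-corners of the 5-cell Rothe diagram give Ess(w):

[(2, 2, 0), (3, 1, 0)]


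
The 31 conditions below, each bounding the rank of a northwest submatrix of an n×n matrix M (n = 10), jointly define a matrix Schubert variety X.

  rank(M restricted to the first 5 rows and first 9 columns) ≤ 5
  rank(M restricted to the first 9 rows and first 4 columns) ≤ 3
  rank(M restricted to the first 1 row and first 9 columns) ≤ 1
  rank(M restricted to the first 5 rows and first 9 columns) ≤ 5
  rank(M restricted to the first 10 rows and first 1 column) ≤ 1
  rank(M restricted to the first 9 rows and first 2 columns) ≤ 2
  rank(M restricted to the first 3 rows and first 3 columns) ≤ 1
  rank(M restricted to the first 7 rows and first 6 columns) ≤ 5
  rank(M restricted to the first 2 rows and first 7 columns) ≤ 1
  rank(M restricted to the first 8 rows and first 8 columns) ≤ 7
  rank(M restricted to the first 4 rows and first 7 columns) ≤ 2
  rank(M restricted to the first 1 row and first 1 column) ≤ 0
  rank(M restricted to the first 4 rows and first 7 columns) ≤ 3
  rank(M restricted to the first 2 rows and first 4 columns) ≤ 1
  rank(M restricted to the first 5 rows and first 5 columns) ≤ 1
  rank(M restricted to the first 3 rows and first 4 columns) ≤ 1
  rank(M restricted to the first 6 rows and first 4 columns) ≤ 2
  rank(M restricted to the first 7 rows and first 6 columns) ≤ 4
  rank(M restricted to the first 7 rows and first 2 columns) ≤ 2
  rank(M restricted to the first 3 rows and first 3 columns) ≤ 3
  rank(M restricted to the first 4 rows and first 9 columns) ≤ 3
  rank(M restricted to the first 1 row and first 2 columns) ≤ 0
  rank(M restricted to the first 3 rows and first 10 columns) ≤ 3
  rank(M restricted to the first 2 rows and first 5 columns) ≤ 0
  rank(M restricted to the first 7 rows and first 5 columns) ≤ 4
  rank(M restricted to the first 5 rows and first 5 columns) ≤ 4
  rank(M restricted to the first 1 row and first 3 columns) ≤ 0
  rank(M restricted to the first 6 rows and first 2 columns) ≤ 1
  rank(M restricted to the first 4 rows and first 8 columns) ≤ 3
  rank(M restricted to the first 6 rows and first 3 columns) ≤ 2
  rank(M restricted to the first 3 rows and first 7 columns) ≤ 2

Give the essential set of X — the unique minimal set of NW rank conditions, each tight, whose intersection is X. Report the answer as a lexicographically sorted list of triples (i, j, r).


Recovering R(i,j) via the rank-extension bound from the 31 conditions:

  R[1]: 0 0 0 0 0 1 1 1 1 1
  R[2]: 0 0 0 0 0 1 1 2 2 2
  R[3]: 1 1 1 1 1 2 2 3 3 3
  R[4]: 1 1 1 1 1 2 2 3 3 4
  R[5]: 1 1 1 1 1 2 3 4 4 5
  R[6]: 1 1 2 2 2 3 4 5 5 6
  R[7]: 1 2 3 3 3 4 5 6 6 7
  R[8]: 1 2 3 3 4 5 6 7 7 8
  R[9]: 1 2 3 3 4 5 6 7 8 9
  R[10]: 1 2 3 4 5 6 7 8 9 10

second differences of R give the permutation w = (6, 8, 1, 10, 7, 3, 2, 5, 9, 4).

7 SE-corners of the 24-cell Rothe diagram give Ess(w):

[(2, 5, 0), (2, 7, 1), (4, 7, 2), (4, 9, 3), (5, 5, 1), (6, 2, 1), (9, 4, 3)]


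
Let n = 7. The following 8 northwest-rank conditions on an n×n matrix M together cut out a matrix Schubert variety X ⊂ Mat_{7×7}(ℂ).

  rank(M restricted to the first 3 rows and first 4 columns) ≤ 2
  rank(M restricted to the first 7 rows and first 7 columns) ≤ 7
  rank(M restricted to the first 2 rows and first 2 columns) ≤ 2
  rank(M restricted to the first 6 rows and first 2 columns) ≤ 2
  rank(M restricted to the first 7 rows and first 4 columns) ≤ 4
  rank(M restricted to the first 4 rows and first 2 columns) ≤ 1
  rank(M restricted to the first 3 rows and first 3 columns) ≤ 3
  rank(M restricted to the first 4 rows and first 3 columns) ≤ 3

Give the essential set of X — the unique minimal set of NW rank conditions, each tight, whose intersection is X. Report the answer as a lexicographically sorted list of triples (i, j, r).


Propagating the 8 rank bounds to every northwest block:

  1, 1, 1, 1, 1, 1, 1
  1, 1, 2, 2, 2, 2, 2
  1, 1, 2, 2, 3, 3, 3
  1, 1, 2, 3, 4, 4, 4
  1, 2, 3, 4, 5, 5, 5
  1, 2, 3, 4, 5, 6, 6
  1, 2, 3, 4, 5, 6, 7

reading off 1-entries of Δ²R: w = (1, 3, 5, 4, 2, 6, 7).

Rothe diagram D(w) (4 cells), 2 SE-corners (essential conditions):

[(3, 4, 2), (4, 2, 1)]


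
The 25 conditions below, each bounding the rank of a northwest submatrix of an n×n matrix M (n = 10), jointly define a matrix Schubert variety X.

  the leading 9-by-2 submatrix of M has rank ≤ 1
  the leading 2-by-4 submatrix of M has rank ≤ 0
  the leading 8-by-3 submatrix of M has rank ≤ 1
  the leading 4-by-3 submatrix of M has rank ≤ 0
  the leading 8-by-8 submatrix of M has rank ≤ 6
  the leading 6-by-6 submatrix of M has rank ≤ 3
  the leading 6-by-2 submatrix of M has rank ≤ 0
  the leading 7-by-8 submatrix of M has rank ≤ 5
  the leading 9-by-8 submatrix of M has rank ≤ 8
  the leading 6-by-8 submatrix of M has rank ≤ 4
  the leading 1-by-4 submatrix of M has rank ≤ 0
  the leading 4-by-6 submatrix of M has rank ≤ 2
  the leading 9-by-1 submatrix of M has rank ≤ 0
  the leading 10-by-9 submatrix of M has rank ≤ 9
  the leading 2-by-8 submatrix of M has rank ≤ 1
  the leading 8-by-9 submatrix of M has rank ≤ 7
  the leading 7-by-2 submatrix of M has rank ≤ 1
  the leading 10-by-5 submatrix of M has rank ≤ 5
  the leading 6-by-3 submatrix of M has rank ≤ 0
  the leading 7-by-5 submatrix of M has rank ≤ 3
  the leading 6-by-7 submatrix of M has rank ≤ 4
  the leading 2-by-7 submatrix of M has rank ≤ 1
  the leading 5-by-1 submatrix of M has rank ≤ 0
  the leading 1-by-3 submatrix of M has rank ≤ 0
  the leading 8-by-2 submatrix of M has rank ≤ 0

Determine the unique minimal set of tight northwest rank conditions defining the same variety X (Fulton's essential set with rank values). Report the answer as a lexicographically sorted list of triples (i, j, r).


Computing R[i][j] = min implied NW-rank bound (n=10, 25 conditions):

  0  0  0  0  1  1  1  1  1  1
  0  0  0  0  1  1  1  1  2  2
  0  0  0  1  2  2  2  2  3  3
  0  0  0  1  2  2  3  3  4  4
  0  0  0  1  2  3  4  4  5  5
  0  0  0  1  2  3  4  4  5  6
  0  0  1  2  3  4  5  5  6  7
  0  0  1  2  3  4  5  6  7  8
  0  1  2  3  4  5  6  7  8  9
  1  2  3  4  5  6  7  8  9  10

hence w(1..10) = (5, 9, 4, 7, 6, 10, 3, 8, 2, 1).

ℓ(w)=30; the 7 essential cells (i,j,r):

[(2, 4, 0), (2, 8, 1), (4, 6, 2), (6, 3, 0), (6, 8, 4), (8, 2, 0), (9, 1, 0)]


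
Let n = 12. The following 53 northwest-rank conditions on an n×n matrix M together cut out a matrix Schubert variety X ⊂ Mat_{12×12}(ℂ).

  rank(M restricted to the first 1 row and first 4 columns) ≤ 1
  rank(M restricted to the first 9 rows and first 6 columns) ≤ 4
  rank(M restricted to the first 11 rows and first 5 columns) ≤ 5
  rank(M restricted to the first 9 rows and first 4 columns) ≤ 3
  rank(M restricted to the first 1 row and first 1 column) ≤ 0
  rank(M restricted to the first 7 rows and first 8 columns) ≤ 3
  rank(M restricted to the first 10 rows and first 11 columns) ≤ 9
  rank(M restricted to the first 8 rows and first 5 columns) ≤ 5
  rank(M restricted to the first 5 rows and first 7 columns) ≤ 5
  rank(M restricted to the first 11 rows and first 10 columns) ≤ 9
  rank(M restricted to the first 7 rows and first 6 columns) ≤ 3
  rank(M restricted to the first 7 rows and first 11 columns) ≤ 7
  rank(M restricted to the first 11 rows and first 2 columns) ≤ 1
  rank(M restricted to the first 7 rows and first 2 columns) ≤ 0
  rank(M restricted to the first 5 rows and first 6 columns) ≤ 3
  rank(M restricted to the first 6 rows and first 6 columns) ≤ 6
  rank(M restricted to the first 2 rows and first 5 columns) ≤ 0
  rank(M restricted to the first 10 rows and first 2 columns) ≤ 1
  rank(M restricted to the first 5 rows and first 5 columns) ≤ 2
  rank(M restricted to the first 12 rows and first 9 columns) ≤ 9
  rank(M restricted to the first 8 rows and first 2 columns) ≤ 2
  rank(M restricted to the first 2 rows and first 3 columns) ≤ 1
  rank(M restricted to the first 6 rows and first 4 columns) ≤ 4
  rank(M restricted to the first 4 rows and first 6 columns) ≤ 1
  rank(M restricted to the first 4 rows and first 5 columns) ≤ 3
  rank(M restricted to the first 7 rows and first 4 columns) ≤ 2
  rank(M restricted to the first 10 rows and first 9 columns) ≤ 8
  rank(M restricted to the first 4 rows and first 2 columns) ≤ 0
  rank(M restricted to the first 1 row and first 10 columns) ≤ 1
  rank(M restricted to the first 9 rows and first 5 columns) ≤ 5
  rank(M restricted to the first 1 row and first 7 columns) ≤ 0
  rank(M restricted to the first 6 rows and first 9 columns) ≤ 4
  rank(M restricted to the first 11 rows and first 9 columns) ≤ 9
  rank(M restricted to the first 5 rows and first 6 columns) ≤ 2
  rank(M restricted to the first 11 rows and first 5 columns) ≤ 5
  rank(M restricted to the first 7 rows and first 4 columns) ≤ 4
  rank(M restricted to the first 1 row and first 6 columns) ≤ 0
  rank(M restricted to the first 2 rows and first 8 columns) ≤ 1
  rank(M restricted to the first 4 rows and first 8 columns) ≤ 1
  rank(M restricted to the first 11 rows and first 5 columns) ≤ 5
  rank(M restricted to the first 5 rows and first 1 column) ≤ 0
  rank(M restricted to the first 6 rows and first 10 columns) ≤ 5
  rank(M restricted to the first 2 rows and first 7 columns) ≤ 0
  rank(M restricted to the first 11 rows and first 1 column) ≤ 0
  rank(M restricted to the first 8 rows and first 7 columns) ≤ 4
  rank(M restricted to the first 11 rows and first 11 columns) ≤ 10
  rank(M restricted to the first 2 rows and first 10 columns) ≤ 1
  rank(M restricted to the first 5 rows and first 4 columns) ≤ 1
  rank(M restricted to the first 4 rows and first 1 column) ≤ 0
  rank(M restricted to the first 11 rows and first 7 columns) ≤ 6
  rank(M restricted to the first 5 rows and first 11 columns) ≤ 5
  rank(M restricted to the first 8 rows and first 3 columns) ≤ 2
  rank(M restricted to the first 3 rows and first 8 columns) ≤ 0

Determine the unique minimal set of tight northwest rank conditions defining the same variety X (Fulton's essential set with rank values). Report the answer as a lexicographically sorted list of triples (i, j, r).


Reconstructing r_w from the 53 given conditions:

  i=1: 0, 0, 0, 0, 0, 0, 0, 0, 1, 1, 1, 1
  i=2: 0, 0, 0, 0, 0, 0, 0, 0, 1, 1, 2, 2
  i=3: 0, 0, 0, 0, 0, 0, 0, 0, 1, 2, 3, 3
  i=4: 0, 0, 1, 1, 1, 1, 1, 1, 2, 3, 4, 4
  i=5: 0, 0, 1, 1, 2, 2, 2, 2, 3, 4, 5, 5
  i=6: 0, 0, 1, 2, 3, 3, 3, 3, 4, 5, 6, 6
  i=7: 0, 0, 1, 2, 3, 3, 3, 3, 4, 5, 6, 7
  i=8: 0, 1, 2, 3, 4, 4, 4, 4, 5, 6, 7, 8
  i=9: 0, 1, 2, 3, 4, 4, 5, 5, 6, 7, 8, 9
  i=10: 0, 1, 2, 3, 4, 5, 6, 6, 7, 8, 9, 10
  i=11: 0, 1, 2, 3, 4, 5, 6, 7, 8, 9, 10, 11
  i=12: 1, 2, 3, 4, 5, 6, 7, 8, 9, 10, 11, 12

second differences of R give the permutation w = (9, 11, 10, 3, 5, 4, 12, 2, 7, 6, 8, 1).

|D(w)|=42, |Ess(w)|=7:

[(2, 10, 1), (3, 8, 0), (5, 4, 1), (7, 2, 0), (7, 8, 3), (9, 6, 4), (11, 1, 0)]


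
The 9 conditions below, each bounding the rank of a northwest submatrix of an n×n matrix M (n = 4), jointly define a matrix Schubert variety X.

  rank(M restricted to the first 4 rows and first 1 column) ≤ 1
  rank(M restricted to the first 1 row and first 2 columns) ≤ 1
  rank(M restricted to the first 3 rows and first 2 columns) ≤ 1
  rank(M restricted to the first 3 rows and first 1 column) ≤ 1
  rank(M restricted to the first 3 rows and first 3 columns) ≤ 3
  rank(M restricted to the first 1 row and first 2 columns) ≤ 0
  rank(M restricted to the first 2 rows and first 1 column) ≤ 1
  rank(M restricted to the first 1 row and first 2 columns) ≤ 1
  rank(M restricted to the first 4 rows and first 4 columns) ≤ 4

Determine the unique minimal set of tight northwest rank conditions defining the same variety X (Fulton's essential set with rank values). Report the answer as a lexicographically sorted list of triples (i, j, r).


Propagating the 9 rank bounds to every northwest block:

  R[1]: 0  0  1  1
  R[2]: 1  1  2  2
  R[3]: 1  1  2  3
  R[4]: 1  2  3  4

reading off 1-entries of Δ²R: w = (3, 1, 4, 2).

|D(w)|=3, |Ess(w)|=2:

[(1, 2, 0), (3, 2, 1)]


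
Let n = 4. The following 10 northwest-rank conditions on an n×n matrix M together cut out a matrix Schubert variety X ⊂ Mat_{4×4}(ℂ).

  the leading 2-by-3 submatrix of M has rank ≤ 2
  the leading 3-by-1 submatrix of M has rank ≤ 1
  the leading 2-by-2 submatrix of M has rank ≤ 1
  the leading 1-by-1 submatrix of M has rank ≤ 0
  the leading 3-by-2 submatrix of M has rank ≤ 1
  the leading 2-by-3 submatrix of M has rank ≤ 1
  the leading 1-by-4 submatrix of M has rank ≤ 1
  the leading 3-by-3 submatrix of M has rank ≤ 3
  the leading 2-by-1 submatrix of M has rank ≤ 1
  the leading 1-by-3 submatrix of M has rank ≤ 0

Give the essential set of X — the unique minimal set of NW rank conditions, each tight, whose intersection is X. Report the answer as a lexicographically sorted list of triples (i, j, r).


The tightest implied rank at each (i,j), from the 10 conditions:

  i=1: 0 | 0 | 0 | 1
  i=2: 1 | 1 | 1 | 2
  i=3: 1 | 1 | 2 | 3
  i=4: 1 | 2 | 3 | 4

the unique w with this rank table is (4, 1, 3, 2).

Rothe diagram D(w) (4 cells), 2 SE-corners (essential conditions):

[(1, 3, 0), (3, 2, 1)]


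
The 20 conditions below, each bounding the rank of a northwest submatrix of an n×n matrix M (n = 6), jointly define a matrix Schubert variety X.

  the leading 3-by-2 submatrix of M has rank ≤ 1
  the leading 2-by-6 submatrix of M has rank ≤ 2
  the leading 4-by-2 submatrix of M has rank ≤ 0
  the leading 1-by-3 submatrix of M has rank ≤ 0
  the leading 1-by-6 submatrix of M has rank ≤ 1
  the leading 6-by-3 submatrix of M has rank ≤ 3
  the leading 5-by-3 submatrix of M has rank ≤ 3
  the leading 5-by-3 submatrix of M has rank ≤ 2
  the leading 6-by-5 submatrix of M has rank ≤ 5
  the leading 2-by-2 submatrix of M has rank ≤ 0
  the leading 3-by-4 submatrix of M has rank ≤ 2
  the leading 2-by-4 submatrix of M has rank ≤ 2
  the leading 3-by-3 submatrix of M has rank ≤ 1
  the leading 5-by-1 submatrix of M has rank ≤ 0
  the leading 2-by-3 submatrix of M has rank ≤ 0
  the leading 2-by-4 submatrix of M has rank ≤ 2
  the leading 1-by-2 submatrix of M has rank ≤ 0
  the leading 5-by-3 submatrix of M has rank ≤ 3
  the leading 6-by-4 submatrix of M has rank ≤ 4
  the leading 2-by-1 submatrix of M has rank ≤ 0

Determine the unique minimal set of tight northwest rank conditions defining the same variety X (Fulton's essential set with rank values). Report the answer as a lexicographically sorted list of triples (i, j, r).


Reconstructing r_w from the 20 given conditions:

  row 1: 0 0 0 1 1 1
  row 2: 0 0 0 1 2 2
  row 3: 0 0 1 2 3 3
  row 4: 0 0 1 2 3 4
  row 5: 0 1 2 3 4 5
  row 6: 1 2 3 4 5 6

the unique w with this rank table is (4, 5, 3, 6, 2, 1).

D(w) has 11 cells with 3 SE-corners; essential set:

[(2, 3, 0), (4, 2, 0), (5, 1, 0)]


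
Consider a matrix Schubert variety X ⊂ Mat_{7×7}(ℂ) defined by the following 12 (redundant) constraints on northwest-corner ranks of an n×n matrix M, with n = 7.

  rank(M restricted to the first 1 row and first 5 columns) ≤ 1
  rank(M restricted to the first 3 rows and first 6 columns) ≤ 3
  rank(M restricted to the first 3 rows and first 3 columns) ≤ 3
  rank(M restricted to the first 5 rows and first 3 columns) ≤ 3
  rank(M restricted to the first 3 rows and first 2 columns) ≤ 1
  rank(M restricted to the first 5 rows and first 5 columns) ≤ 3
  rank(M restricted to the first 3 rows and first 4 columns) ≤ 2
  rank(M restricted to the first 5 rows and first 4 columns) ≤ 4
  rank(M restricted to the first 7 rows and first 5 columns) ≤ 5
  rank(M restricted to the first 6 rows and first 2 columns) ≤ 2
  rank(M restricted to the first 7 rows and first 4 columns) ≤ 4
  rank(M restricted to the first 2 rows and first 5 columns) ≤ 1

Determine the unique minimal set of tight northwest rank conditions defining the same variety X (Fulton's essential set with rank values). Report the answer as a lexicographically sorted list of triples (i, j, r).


Recovering R(i,j) via the rank-extension bound from the 12 conditions:

  row 1: 1 1 1 1 1 1 1
  row 2: 1 1 1 1 1 2 2
  row 3: 1 1 2 2 2 3 3
  row 4: 1 2 3 3 3 4 4
  row 5: 1 2 3 3 3 4 5
  row 6: 1 2 3 4 4 5 6
  row 7: 1 2 3 4 5 6 7

the unique w with this rank table is (1, 6, 3, 2, 7, 4, 5).

Fulton essential set (3 of the 7 Rothe cells):

[(2, 5, 1), (3, 2, 1), (5, 5, 3)]


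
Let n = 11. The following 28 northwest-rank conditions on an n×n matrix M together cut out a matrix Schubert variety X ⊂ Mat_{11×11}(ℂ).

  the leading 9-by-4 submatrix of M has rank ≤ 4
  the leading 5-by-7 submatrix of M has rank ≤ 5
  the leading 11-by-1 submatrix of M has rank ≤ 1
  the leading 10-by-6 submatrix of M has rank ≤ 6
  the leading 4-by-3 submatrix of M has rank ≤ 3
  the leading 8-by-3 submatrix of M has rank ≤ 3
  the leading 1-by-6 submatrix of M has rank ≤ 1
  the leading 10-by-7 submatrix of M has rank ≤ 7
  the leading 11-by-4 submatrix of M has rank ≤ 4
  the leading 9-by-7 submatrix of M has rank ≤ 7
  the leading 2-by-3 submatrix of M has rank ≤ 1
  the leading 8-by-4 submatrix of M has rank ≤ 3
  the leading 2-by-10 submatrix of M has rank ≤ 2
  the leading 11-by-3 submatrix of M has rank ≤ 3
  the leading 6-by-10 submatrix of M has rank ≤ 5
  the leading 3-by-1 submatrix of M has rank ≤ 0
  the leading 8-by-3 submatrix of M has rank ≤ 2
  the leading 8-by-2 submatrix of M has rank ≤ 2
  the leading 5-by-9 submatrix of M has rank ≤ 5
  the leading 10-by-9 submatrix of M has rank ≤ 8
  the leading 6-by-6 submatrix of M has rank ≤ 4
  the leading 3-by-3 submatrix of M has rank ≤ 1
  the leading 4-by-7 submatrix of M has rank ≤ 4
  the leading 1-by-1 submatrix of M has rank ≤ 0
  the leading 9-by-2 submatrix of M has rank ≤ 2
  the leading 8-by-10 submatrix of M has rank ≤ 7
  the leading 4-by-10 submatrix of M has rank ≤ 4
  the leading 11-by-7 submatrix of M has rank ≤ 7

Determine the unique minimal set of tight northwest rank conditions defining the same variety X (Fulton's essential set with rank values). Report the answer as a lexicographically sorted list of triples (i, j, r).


Rank table r_w(11×11) implied by the 28 constraints:

  0 1 1 1 1 1 1 1 1 1 1
  0 1 1 2 2 2 2 2 2 2 2
  0 1 1 2 3 3 3 3 3 3 3
  1 2 2 3 4 4 4 4 4 4 4
  1 2 2 3 4 4 5 5 5 5 5
  1 2 2 3 4 4 5 5 5 5 6
  1 2 2 3 4 5 6 6 6 6 7
  1 2 2 3 4 5 6 7 7 7 8
  1 2 3 4 5 6 7 8 8 8 9
  1 2 3 4 5 6 7 8 8 9 10
  1 2 3 4 5 6 7 8 9 10 11

hence w(1..11) = (2, 4, 5, 1, 7, 11, 6, 8, 3, 10, 9).

6 SE-corners of the 15-cell Rothe diagram give Ess(w):

[(3, 1, 0), (3, 3, 1), (6, 6, 4), (6, 10, 5), (8, 3, 2), (10, 9, 8)]


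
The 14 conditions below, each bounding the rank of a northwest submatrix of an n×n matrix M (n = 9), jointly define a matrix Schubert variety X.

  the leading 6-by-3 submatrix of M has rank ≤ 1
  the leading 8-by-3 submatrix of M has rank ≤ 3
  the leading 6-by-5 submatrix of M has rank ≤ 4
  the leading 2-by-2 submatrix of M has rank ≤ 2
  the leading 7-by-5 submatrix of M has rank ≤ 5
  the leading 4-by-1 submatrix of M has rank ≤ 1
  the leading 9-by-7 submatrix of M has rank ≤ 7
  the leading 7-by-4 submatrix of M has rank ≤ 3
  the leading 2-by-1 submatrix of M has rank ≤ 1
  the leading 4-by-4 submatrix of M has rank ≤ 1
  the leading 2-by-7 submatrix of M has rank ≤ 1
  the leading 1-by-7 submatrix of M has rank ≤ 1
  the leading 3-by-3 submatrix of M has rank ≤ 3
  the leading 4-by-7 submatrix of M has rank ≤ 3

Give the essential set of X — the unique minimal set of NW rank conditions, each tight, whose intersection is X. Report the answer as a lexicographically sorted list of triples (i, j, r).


Recovering R(i,j) via the rank-extension bound from the 14 conditions:

  i=1: 1 | 1 | 1 | 1 | 1 | 1 | 1 | 1 | 1
  i=2: 1 | 1 | 1 | 1 | 1 | 1 | 1 | 2 | 2
  i=3: 1 | 1 | 1 | 1 | 2 | 2 | 2 | 3 | 3
  i=4: 1 | 1 | 1 | 1 | 2 | 3 | 3 | 4 | 4
  i=5: 1 | 1 | 1 | 2 | 3 | 4 | 4 | 5 | 5
  i=6: 1 | 1 | 1 | 2 | 3 | 4 | 5 | 6 | 6
  i=7: 1 | 2 | 2 | 3 | 4 | 5 | 6 | 7 | 7
  i=8: 1 | 2 | 3 | 4 | 5 | 6 | 7 | 8 | 8
  i=9: 1 | 2 | 3 | 4 | 5 | 6 | 7 | 8 | 9

the unique w with this rank table is (1, 8, 5, 6, 4, 7, 2, 3, 9).

Fulton essential set (3 of the 16 Rothe cells):

[(2, 7, 1), (4, 4, 1), (6, 3, 1)]


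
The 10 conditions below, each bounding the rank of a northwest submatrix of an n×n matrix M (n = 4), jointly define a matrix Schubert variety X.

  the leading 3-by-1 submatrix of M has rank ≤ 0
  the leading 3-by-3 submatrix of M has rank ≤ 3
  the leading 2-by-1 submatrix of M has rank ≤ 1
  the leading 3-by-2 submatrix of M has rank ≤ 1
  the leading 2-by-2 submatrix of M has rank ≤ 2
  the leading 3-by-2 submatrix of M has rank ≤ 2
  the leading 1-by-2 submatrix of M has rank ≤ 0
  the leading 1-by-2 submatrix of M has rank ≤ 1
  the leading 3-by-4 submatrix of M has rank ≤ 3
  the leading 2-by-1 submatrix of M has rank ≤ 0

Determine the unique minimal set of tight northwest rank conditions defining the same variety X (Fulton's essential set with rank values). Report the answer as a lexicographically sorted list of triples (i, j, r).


Recovering R(i,j) via the rank-extension bound from the 10 conditions:

  i=1: 0, 0, 1, 1
  i=2: 0, 1, 2, 2
  i=3: 0, 1, 2, 3
  i=4: 1, 2, 3, 4

giving w = (3, 2, 4, 1) via Δ²R.

Fulton essential set (2 of the 4 Rothe cells):

[(1, 2, 0), (3, 1, 0)]


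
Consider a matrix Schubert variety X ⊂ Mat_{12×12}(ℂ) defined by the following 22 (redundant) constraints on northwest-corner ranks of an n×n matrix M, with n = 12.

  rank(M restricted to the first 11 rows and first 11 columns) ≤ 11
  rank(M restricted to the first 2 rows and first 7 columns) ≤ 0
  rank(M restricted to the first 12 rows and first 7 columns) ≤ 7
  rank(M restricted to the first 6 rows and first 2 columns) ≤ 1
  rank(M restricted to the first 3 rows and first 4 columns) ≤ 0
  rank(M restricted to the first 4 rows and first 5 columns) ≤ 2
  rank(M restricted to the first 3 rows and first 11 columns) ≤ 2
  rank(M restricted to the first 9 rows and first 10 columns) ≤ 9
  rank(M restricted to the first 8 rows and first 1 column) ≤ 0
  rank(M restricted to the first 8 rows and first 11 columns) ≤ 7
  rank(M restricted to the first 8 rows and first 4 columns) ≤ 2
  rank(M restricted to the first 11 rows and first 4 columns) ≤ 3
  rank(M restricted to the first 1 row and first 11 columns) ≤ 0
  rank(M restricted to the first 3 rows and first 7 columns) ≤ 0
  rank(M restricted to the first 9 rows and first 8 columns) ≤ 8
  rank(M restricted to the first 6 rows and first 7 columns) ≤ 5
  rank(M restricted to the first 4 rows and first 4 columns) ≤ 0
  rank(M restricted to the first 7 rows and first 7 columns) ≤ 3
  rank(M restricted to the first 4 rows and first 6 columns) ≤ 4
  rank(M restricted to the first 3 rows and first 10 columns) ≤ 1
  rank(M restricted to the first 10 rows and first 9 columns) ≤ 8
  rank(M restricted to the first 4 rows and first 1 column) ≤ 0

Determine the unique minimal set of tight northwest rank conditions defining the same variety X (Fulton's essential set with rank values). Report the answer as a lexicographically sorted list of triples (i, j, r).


Rank table r_w(12×12) implied by the 22 constraints:

  i=1: 0 0 0 0 0 0 0 0 0 0 0 1
  i=2: 0 0 0 0 0 0 0 1 1 1 1 2
  i=3: 0 0 0 0 0 0 0 1 1 1 2 3
  i=4: 0 0 0 0 1 1 1 2 2 2 3 4
  i=5: 0 1 1 1 2 2 2 3 3 3 4 5
  i=6: 0 1 2 2 3 3 3 4 4 4 5 6
  i=7: 0 1 2 2 3 3 3 4 5 5 6 7
  i=8: 0 1 2 2 3 4 4 5 6 6 7 8
  i=9: 1 2 3 3 4 5 5 6 7 7 8 9
  i=10: 1 2 3 3 4 5 6 7 8 8 9 10
  i=11: 1 2 3 3 4 5 6 7 8 9 10 11
  i=12: 1 2 3 4 5 6 7 8 9 10 11 12

second differences of R give the permutation w = (12, 8, 11, 5, 2, 3, 9, 6, 1, 7, 10, 4).

Fulton essential set (8 of the 41 Rothe cells):

[(1, 11, 0), (3, 7, 0), (3, 10, 1), (4, 4, 0), (7, 7, 3), (8, 1, 0), (8, 4, 2), (11, 4, 3)]


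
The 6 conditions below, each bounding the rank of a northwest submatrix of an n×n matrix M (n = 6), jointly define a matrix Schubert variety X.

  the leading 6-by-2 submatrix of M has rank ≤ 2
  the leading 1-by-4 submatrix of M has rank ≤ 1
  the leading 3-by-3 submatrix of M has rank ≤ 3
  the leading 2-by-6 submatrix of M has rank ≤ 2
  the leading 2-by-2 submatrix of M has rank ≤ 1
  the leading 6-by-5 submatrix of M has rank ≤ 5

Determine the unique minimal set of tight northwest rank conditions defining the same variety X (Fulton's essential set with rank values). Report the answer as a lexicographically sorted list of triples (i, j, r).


Recovering R(i,j) via the rank-extension bound from the 6 conditions:

  R[1]: 1  1  1  1  1  1
  R[2]: 1  1  2  2  2  2
  R[3]: 1  2  3  3  3  3
  R[4]: 1  2  3  4  4  4
  R[5]: 1  2  3  4  5  5
  R[6]: 1  2  3  4  5  6

so w = (1, 3, 2, 4, 5, 6).

Rothe diagram D(w) (1 cell), 1 SE-corner (essential condition):

[(2, 2, 1)]


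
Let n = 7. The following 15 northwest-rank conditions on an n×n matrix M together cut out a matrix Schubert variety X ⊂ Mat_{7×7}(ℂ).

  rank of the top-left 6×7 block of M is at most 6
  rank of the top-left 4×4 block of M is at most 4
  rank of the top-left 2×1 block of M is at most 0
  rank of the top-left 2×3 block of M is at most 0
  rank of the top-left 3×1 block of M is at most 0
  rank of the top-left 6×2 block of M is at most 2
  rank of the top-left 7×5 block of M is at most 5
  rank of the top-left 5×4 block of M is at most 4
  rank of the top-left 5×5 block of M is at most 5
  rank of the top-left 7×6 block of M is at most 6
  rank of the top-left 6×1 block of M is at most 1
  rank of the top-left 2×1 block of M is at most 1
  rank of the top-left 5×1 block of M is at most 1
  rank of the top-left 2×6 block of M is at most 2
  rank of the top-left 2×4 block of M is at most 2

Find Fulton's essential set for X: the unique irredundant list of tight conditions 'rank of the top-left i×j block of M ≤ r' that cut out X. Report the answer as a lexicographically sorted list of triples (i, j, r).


Recovering R(i,j) via the rank-extension bound from the 15 conditions:

  0, 0, 0, 1, 1, 1, 1
  0, 0, 0, 1, 2, 2, 2
  0, 1, 1, 2, 3, 3, 3
  1, 2, 2, 3, 4, 4, 4
  1, 2, 3, 4, 5, 5, 5
  1, 2, 3, 4, 5, 6, 6
  1, 2, 3, 4, 5, 6, 7

second differences of R give the permutation w = (4, 5, 2, 1, 3, 6, 7).

Rothe diagram D(w) (7 cells), 2 SE-corners (essential conditions):

[(2, 3, 0), (3, 1, 0)]


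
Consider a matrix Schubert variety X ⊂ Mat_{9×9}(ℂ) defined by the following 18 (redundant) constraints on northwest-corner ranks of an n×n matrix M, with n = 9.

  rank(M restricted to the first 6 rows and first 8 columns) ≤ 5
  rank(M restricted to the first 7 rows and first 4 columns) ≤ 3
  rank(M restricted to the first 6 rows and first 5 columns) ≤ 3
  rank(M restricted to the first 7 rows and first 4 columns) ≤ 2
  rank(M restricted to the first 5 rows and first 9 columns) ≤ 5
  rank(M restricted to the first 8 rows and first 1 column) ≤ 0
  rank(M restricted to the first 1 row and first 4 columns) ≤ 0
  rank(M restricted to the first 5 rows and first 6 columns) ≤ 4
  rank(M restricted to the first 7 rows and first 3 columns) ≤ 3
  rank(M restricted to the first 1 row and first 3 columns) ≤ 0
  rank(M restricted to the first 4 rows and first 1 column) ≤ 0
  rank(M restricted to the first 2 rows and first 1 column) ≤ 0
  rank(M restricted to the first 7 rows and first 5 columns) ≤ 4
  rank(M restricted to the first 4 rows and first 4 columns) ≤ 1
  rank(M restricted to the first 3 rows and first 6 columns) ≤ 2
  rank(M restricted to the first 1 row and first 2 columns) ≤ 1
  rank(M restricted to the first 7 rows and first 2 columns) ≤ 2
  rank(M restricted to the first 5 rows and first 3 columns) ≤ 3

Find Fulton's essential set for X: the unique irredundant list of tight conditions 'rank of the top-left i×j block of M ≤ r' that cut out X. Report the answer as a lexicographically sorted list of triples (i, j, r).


The tightest implied rank at each (i,j), from the 18 conditions:

  R[1]: 0 0 0 0 1 1 1 1 1
  R[2]: 0 1 1 1 2 2 2 2 2
  R[3]: 0 1 1 1 2 2 3 3 3
  R[4]: 0 1 1 1 2 3 4 4 4
  R[5]: 0 1 2 2 3 4 5 5 5
  R[6]: 0 1 2 2 3 4 5 5 6
  R[7]: 0 1 2 2 3 4 5 6 7
  R[8]: 0 1 2 3 4 5 6 7 8
  R[9]: 1 2 3 4 5 6 7 8 9

second differences of R give the permutation w = (5, 2, 7, 6, 3, 9, 8, 4, 1).

6 SE-corners of the 19-cell Rothe diagram give Ess(w):

[(1, 4, 0), (3, 6, 2), (4, 4, 1), (6, 8, 5), (7, 4, 2), (8, 1, 0)]


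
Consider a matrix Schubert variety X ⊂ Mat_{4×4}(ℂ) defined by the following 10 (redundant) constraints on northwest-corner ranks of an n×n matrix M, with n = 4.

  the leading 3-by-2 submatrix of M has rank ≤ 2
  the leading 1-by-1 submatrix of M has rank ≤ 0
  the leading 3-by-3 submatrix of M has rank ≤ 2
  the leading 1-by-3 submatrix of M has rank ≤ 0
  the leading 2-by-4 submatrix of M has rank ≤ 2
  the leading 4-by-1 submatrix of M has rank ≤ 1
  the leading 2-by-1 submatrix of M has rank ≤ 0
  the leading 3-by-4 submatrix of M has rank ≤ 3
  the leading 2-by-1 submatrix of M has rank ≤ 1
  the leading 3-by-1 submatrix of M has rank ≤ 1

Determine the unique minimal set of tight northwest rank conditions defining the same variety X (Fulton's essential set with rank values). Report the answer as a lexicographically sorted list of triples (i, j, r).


Propagating the 10 rank bounds to every northwest block:

  row 1: 0, 0, 0, 1
  row 2: 0, 1, 1, 2
  row 3: 1, 2, 2, 3
  row 4: 1, 2, 3, 4

the unique w with this rank table is (4, 2, 1, 3).

|D(w)|=4, |Ess(w)|=2:

[(1, 3, 0), (2, 1, 0)]


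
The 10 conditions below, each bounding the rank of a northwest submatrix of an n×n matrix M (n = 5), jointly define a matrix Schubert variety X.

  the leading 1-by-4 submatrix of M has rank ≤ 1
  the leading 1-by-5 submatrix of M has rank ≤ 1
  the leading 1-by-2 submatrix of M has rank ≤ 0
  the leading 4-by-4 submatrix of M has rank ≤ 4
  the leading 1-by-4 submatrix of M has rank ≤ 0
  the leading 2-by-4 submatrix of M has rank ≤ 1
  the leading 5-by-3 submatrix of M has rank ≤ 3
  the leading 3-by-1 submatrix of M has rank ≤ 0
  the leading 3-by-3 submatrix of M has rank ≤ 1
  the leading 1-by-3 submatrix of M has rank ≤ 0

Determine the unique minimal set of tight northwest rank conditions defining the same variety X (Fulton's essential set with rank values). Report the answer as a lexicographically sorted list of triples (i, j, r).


The tightest implied rank at each (i,j), from the 10 conditions:

  0  0  0  0  1
  0  1  1  1  2
  0  1  1  2  3
  1  2  2  3  4
  1  2  3  4  5

giving w = (5, 2, 4, 1, 3) via Δ²R.

ℓ(w)=7; the 3 essential cells (i,j,r):

[(1, 4, 0), (3, 1, 0), (3, 3, 1)]


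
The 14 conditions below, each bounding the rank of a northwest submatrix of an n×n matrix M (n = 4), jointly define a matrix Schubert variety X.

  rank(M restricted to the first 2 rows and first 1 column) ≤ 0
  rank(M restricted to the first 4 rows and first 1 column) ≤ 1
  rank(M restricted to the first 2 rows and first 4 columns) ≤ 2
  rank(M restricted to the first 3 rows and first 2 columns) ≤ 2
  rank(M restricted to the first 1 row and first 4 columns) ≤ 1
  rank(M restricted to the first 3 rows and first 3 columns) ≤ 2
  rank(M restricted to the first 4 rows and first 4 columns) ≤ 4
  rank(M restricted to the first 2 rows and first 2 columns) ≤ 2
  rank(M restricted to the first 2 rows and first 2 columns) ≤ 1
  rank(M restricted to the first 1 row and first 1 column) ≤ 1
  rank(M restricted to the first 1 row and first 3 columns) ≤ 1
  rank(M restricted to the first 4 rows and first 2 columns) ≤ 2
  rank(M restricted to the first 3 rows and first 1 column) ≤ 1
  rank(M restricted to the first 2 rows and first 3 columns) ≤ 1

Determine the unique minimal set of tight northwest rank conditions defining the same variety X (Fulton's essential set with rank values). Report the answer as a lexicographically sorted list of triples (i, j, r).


Recovering R(i,j) via the rank-extension bound from the 14 conditions:

  0 | 1 | 1 | 1
  0 | 1 | 1 | 2
  1 | 2 | 2 | 3
  1 | 2 | 3 | 4

hence w(1..4) = (2, 4, 1, 3).

2 SE-corners of the 3-cell Rothe diagram give Ess(w):

[(2, 1, 0), (2, 3, 1)]
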